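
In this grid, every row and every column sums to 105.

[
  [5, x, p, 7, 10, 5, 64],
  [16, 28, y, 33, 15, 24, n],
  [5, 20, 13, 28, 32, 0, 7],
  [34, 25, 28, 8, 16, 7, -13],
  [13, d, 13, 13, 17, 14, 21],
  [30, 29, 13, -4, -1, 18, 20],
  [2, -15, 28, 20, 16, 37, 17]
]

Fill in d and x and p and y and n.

d = 14, x = 4, p = 10, y = 0, n = -11

Column 7: 64 + 7 − 13 + 21 + 20 + 17 = 116, so its missing entry is 105 − 116 = -11.
Row 2: 16 + 28 + 33 + 15 + 24 − 11 = 105, so its missing entry is 105 − 105 = 0.
Column 3: 0 + 13 + 28 + 13 + 13 + 28 = 95, so its missing entry is 105 − 95 = 10.
Row 1: 5 + 10 + 7 + 10 + 5 + 64 = 101, so its missing entry is 105 − 101 = 4.
Row 5: 13 + 13 + 13 + 17 + 14 + 21 = 91, so its missing entry is 105 − 91 = 14.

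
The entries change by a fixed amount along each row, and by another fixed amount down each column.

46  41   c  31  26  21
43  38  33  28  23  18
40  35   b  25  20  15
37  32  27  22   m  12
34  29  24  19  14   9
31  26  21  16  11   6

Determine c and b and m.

Along each row the entries change by -5 per step; down each column they change by -3.
Row 1: from 46 at column 1, stepping by -5 to column 3 gives 36.
Row 3: from 40 at column 1, stepping by -5 to column 3 gives 30.
Row 4: from 37 at column 1, stepping by -5 to column 5 gives 17.

c = 36, b = 30, m = 17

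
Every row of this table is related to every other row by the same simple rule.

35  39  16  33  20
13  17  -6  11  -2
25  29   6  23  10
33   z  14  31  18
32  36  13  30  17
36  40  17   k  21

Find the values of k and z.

k = 34, z = 37

The difference between any two rows is the same in every column — this is an addition table with the headers hidden.
Row 6 minus row 1 is 21 − 20 = 1, so its entry in column 4 is 33 + 1 = 34.
Row 4 minus row 1 is 18 − 20 = -2, so its entry in column 2 is 39 + (-2) = 37.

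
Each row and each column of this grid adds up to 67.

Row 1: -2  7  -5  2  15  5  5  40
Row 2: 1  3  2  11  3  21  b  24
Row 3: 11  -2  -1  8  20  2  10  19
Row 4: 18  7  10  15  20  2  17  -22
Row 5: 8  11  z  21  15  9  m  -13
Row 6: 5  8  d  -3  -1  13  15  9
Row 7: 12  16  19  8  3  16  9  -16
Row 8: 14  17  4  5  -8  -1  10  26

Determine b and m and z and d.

Row 2: 1 + 3 + 2 + 11 + 3 + 21 + 24 = 65, so its missing entry is 67 − 65 = 2.
Column 7: 5 + 2 + 10 + 17 + 15 + 9 + 10 = 68, so its missing entry is 67 − 68 = -1.
Row 5: 8 + 11 + 21 + 15 + 9 − 1 − 13 = 50, so its missing entry is 67 − 50 = 17.
Row 6: 5 + 8 − 3 − 1 + 13 + 15 + 9 = 46, so its missing entry is 67 − 46 = 21.

b = 2, m = -1, z = 17, d = 21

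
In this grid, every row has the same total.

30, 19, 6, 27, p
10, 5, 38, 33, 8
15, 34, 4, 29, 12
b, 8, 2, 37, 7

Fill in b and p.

b = 40, p = 12

The complete rows each total 94.
Row 4 is missing 94 − 54 = 40 (since 8 + 2 + 37 + 7 = 54).
Row 1 is missing 94 − 82 = 12 (since 30 + 19 + 6 + 27 = 82).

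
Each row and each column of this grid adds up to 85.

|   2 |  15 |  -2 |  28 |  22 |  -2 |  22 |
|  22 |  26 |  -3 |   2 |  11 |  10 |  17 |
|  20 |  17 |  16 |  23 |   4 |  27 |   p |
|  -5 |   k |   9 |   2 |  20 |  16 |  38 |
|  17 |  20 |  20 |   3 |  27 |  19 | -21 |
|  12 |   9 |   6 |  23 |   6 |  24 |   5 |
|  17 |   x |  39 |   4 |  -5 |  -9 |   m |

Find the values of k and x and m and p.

The known cells in row 4 total 80, leaving 85 − 80 = 5 for the blank.
The known cells in column 2 total 92, leaving 85 − 92 = -7 for the blank.
The known cells in row 7 total 39, leaving 85 − 39 = 46 for the blank.
The known cells in row 3 total 107, leaving 85 − 107 = -22 for the blank.

k = 5, x = -7, m = 46, p = -22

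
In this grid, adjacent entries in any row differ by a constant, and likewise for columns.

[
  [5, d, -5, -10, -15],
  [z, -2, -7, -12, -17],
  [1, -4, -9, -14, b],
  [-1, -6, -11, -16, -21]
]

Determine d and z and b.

d = 0, z = 3, b = -19

Along each row the entries change by -5 per step; down each column they change by -2.
Row 1: from 5 at column 1, stepping by -5 to column 2 gives 0.
Row 2: from -2 at column 2, stepping by -5 to column 1 gives 3.
Row 3: from 1 at column 1, stepping by -5 to column 5 gives -19.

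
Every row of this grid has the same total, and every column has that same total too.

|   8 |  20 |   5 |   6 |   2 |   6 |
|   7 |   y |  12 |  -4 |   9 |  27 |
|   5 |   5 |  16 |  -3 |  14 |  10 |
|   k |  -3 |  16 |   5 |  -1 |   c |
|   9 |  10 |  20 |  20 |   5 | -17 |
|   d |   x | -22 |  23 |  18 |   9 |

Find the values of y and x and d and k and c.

Rows 1 and 3 both sum to 47, so that's the common total.
The known cells in row 2 total 51, leaving 47 − 51 = -4 for the blank.
The known cells in column 2 total 28, leaving 47 − 28 = 19 for the blank.
The known cells in row 6 total 47, leaving 47 − 47 = 0 for the blank.
The known cells in column 1 total 29, leaving 47 − 29 = 18 for the blank.
The known cells in row 4 total 35, leaving 47 − 35 = 12 for the blank.

y = -4, x = 19, d = 0, k = 18, c = 12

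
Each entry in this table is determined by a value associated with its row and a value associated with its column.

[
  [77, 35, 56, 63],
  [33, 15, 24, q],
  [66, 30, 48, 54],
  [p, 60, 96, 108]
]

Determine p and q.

Each row is a constant multiple of every other row — this is a multiplication table with the headers hidden.
Row 4 is 60/35 = 12/7 times row 1, so its entry in column 1 is 77 × 12/7 = 132.
Row 2 is 15/35 = 3/7 times row 1, so its entry in column 4 is 63 × 3/7 = 27.

p = 132, q = 27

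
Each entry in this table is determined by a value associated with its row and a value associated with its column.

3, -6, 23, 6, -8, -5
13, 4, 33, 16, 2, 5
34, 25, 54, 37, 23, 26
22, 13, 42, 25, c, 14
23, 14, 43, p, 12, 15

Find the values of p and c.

The difference between any two rows is the same in every column — this is an addition table with the headers hidden.
Row 5 minus row 1 is 15 − (-5) = 20, so its entry in column 4 is 6 + 20 = 26.
Row 4 minus row 1 is 14 − (-5) = 19, so its entry in column 5 is -8 + 19 = 11.

p = 26, c = 11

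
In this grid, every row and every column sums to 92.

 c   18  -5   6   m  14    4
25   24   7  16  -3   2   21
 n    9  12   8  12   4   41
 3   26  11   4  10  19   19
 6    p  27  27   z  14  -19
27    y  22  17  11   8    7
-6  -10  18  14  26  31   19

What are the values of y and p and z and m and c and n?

The known cells in row 3 total 86, leaving 92 − 86 = 6 for the blank.
The known cells in column 1 total 61, leaving 92 − 61 = 31 for the blank.
The known cells in row 1 total 68, leaving 92 − 68 = 24 for the blank.
The known cells in column 5 total 80, leaving 92 − 80 = 12 for the blank.
The known cells in row 6 total 92, leaving 92 − 92 = 0 for the blank.
The known cells in row 5 total 67, leaving 92 − 67 = 25 for the blank.

y = 0, p = 25, z = 12, m = 24, c = 31, n = 6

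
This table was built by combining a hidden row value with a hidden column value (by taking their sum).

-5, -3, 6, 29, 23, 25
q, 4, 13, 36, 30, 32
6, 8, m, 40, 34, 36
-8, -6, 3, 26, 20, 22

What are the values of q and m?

q = 2, m = 17

The difference between any two rows is the same in every column — this is an addition table with the headers hidden.
Row 2 minus row 1 is 36 − 29 = 7, so its entry in column 1 is -5 + 7 = 2.
Row 3 minus row 1 is 40 − 29 = 11, so its entry in column 3 is 6 + 11 = 17.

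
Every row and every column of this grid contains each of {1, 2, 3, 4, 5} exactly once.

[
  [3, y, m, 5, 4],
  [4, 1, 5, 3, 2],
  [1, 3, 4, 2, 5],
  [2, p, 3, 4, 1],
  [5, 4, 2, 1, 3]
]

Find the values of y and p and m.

Cell (4,2): row 4 already has {1, 2, 3, 4} → 5.
For row 1, column 3: column 3 already has {2, 3, 4, 5}; that leaves 1.
For row 1, column 2: row 1 already has {1, 3, 4, 5}; that leaves 2.

y = 2, p = 5, m = 1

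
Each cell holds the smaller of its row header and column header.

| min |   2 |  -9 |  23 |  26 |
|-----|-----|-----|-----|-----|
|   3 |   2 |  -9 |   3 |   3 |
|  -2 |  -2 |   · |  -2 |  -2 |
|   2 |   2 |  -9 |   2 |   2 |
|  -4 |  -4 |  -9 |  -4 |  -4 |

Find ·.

-9

min(-2, -9) = -9.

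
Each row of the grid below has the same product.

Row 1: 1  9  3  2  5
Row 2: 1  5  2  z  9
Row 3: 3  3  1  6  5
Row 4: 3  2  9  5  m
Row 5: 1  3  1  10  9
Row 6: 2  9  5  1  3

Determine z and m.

Rows 3 and 6 each multiply to 270, so every row has product 270.
Row 2: 1×5×2×9 = 90, so the missing entry is 270 ÷ 90 = 3.
Row 4: 3×2×9×5 = 270, so the missing entry is 270 ÷ 270 = 1.

z = 3, m = 1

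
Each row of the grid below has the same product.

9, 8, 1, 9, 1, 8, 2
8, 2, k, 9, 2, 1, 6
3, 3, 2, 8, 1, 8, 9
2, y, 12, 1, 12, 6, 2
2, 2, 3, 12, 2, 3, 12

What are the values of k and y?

Rows 1 and 3 each multiply to 10368, so every row has product 10368.
Row 2: 8×2×9×2×1×6 = 1728, so the missing entry is 10368 ÷ 1728 = 6.
Row 4: 2×12×1×12×6×2 = 3456, so the missing entry is 10368 ÷ 3456 = 3.

k = 6, y = 3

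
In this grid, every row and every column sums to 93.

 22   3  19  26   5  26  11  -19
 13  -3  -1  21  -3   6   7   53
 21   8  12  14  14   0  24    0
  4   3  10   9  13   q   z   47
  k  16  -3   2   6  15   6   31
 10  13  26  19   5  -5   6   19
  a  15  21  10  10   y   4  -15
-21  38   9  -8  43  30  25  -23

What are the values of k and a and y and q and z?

k = 20, a = 24, y = 24, q = -3, z = 10

Row 5: 16 − 3 + 2 + 6 + 15 + 6 + 31 = 73, so its missing entry is 93 − 73 = 20.
Column 1: 22 + 13 + 21 + 4 + 20 + 10 − 21 = 69, so its missing entry is 93 − 69 = 24.
Row 7: 24 + 15 + 21 + 10 + 10 + 4 − 15 = 69, so its missing entry is 93 − 69 = 24.
Column 7: 11 + 7 + 24 + 6 + 6 + 4 + 25 = 83, so its missing entry is 93 − 83 = 10.
Row 4: 4 + 3 + 10 + 9 + 13 + 10 + 47 = 96, so its missing entry is 93 − 96 = -3.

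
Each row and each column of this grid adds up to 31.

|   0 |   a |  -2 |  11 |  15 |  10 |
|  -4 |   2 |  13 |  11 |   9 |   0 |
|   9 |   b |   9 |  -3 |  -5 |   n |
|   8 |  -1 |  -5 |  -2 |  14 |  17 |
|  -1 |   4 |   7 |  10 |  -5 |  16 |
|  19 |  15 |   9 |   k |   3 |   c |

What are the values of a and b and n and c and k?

The known cells in row 1 total 34, leaving 31 − 34 = -3 for the blank.
The known cells in column 2 total 17, leaving 31 − 17 = 14 for the blank.
The known cells in column 4 total 27, leaving 31 − 27 = 4 for the blank.
The known cells in row 6 total 50, leaving 31 − 50 = -19 for the blank.
The known cells in row 3 total 24, leaving 31 − 24 = 7 for the blank.

a = -3, b = 14, n = 7, c = -19, k = 4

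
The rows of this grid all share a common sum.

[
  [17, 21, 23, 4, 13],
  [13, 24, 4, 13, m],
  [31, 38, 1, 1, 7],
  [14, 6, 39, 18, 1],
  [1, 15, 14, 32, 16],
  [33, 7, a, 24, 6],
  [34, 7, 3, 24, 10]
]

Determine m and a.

m = 24, a = 8

Row 4 sums to 78 and so does row 5; that's the common total.
In row 2 the known cells total 54, leaving 78 − 54 = 24.
In row 6 the known cells total 70, leaving 78 − 70 = 8.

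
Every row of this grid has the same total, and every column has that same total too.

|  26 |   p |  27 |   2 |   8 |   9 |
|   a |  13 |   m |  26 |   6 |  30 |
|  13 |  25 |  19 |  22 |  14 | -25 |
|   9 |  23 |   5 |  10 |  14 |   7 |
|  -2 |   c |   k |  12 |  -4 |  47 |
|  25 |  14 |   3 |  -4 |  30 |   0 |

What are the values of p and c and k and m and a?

Rows 3 and 4 both sum to 68, so that's the common total.
The known cells in row 1 total 72, leaving 68 − 72 = -4 for the blank.
The known cells in column 1 total 71, leaving 68 − 71 = -3 for the blank.
The known cells in row 2 total 72, leaving 68 − 72 = -4 for the blank.
The known cells in column 3 total 50, leaving 68 − 50 = 18 for the blank.
The known cells in row 5 total 71, leaving 68 − 71 = -3 for the blank.

p = -4, c = -3, k = 18, m = -4, a = -3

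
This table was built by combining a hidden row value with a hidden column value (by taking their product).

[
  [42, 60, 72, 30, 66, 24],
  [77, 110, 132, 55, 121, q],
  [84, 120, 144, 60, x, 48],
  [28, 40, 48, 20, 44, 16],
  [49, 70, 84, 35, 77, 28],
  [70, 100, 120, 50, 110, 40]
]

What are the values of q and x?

q = 44, x = 132

Each row is a constant multiple of every other row — this is a multiplication table with the headers hidden.
Row 2 is 132/72 = 11/6 times row 1, so its entry in column 6 is 24 × 11/6 = 44.
Row 3 is 144/72 = 2/1 times row 1, so its entry in column 5 is 66 × 2/1 = 132.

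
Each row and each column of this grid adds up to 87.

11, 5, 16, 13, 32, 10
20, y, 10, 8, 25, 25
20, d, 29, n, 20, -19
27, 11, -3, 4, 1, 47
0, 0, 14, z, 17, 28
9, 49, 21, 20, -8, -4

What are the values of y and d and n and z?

The known cells in row 2 total 88, leaving 87 − 88 = -1 for the blank.
The known cells in column 2 total 64, leaving 87 − 64 = 23 for the blank.
The known cells in row 3 total 73, leaving 87 − 73 = 14 for the blank.
The known cells in row 5 total 59, leaving 87 − 59 = 28 for the blank.

y = -1, d = 23, n = 14, z = 28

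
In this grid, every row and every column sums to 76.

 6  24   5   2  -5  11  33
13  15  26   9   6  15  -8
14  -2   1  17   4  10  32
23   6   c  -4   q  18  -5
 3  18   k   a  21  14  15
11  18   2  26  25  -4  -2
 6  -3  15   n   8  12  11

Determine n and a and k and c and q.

Column 5 has -5 + 6 + 4 + 21 + 25 + 8 = 59; the blank must be 76 − 59 = 17.
Row 4 has 23 + 6 − 4 + 17 + 18 − 5 = 55; the blank must be 76 − 55 = 21.
Column 3 has 5 + 26 + 1 + 21 + 2 + 15 = 70; the blank must be 76 − 70 = 6.
Row 5 has 3 + 18 + 6 + 21 + 14 + 15 = 77; the blank must be 76 − 77 = -1.
Row 7 has 6 − 3 + 15 + 8 + 12 + 11 = 49; the blank must be 76 − 49 = 27.

n = 27, a = -1, k = 6, c = 21, q = 17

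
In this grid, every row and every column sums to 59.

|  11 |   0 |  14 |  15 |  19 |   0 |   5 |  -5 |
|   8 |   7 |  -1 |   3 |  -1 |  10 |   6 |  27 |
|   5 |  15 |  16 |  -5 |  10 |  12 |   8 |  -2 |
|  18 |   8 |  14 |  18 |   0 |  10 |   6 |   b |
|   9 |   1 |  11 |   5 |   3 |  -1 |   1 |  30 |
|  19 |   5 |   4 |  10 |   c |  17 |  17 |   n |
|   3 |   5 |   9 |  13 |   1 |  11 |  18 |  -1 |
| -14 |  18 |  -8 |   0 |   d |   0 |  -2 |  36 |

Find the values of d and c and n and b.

Row 4: 18 + 8 + 14 + 18 + 0 + 10 + 6 = 74, so its missing entry is 59 − 74 = -15.
Row 8: -14 + 18 − 8 + 0 + 0 − 2 + 36 = 30, so its missing entry is 59 − 30 = 29.
Column 5: 19 − 1 + 10 + 0 + 3 + 1 + 29 = 61, so its missing entry is 59 − 61 = -2.
Row 6: 19 + 5 + 4 + 10 − 2 + 17 + 17 = 70, so its missing entry is 59 − 70 = -11.

d = 29, c = -2, n = -11, b = -15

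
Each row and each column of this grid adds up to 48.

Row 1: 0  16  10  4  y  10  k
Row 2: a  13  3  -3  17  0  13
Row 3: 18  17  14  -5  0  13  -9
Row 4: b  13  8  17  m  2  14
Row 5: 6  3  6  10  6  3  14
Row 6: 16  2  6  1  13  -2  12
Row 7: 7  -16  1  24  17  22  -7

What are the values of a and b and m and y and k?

The known cells in column 7 total 37, leaving 48 − 37 = 11 for the blank.
The known cells in row 1 total 51, leaving 48 − 51 = -3 for the blank.
The known cells in column 5 total 50, leaving 48 − 50 = -2 for the blank.
The known cells in row 4 total 52, leaving 48 − 52 = -4 for the blank.
The known cells in row 2 total 43, leaving 48 − 43 = 5 for the blank.

a = 5, b = -4, m = -2, y = -3, k = 11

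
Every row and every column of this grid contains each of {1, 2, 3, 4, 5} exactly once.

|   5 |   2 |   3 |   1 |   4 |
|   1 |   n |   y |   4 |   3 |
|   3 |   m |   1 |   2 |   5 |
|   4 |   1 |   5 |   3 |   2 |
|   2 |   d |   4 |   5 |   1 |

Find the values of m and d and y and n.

Cell (2,3): column 3 already has {1, 3, 4, 5} → 2.
Cell (2,2): row 2 already has {1, 2, 3, 4} → 5.
At (row 5, col 2): row 5 already has {1, 2, 4, 5}, so the value is 3.
At (row 3, col 2): row 3 already has {1, 2, 3, 5}, so the value is 4.

m = 4, d = 3, y = 2, n = 5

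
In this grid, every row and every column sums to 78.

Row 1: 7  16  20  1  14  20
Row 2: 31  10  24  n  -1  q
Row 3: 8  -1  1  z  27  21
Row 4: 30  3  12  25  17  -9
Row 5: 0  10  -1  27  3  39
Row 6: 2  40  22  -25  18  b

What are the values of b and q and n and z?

b = 21, q = -14, n = 28, z = 22

Row 3: 8 − 1 + 1 + 27 + 21 = 56, so its missing entry is 78 − 56 = 22.
Row 6: 2 + 40 + 22 − 25 + 18 = 57, so its missing entry is 78 − 57 = 21.
Column 4: 1 + 22 + 25 + 27 − 25 = 50, so its missing entry is 78 − 50 = 28.
Row 2: 31 + 10 + 24 + 28 − 1 = 92, so its missing entry is 78 − 92 = -14.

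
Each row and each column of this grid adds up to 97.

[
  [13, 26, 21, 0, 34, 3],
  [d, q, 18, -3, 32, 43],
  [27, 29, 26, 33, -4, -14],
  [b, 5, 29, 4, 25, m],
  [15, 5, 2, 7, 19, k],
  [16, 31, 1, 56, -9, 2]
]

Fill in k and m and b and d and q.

The known cells in column 2 total 96, leaving 97 − 96 = 1 for the blank.
The known cells in row 5 total 48, leaving 97 − 48 = 49 for the blank.
The known cells in row 2 total 91, leaving 97 − 91 = 6 for the blank.
The known cells in column 1 total 77, leaving 97 − 77 = 20 for the blank.
The known cells in row 4 total 83, leaving 97 − 83 = 14 for the blank.

k = 49, m = 14, b = 20, d = 6, q = 1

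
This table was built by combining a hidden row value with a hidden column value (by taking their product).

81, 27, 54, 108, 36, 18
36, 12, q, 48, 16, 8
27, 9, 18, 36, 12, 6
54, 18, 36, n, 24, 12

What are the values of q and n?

q = 24, n = 72

Each row is a constant multiple of every other row — this is a multiplication table with the headers hidden.
Row 2 is 36/81 = 4/9 times row 1, so its entry in column 3 is 54 × 4/9 = 24.
Row 4 is 54/81 = 2/3 times row 1, so its entry in column 4 is 108 × 2/3 = 72.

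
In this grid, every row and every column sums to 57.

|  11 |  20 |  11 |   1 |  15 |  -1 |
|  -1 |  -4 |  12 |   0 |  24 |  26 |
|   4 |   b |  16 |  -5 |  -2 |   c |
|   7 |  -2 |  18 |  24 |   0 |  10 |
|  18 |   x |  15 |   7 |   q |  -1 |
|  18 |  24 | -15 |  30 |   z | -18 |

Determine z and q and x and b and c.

Row 6: 18 + 24 − 15 + 30 − 18 = 39, so its missing entry is 57 − 39 = 18.
Column 5: 15 + 24 − 2 + 0 + 18 = 55, so its missing entry is 57 − 55 = 2.
Column 6: -1 + 26 + 10 − 1 − 18 = 16, so its missing entry is 57 − 16 = 41.
Row 3: 4 + 16 − 5 − 2 + 41 = 54, so its missing entry is 57 − 54 = 3.
Row 5: 18 + 15 + 7 + 2 − 1 = 41, so its missing entry is 57 − 41 = 16.

z = 18, q = 2, x = 16, b = 3, c = 41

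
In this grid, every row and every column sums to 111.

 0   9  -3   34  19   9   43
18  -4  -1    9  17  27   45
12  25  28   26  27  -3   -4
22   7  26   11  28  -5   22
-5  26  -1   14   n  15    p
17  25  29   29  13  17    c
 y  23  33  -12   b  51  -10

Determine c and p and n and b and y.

Row 6: 17 + 25 + 29 + 29 + 13 + 17 = 130, so its missing entry is 111 − 130 = -19.
Column 7: 43 + 45 − 4 + 22 − 19 − 10 = 77, so its missing entry is 111 − 77 = 34.
Row 5: -5 + 26 − 1 + 14 + 15 + 34 = 83, so its missing entry is 111 − 83 = 28.
Column 5: 19 + 17 + 27 + 28 + 28 + 13 = 132, so its missing entry is 111 − 132 = -21.
Row 7: 23 + 33 − 12 − 21 + 51 − 10 = 64, so its missing entry is 111 − 64 = 47.

c = -19, p = 34, n = 28, b = -21, y = 47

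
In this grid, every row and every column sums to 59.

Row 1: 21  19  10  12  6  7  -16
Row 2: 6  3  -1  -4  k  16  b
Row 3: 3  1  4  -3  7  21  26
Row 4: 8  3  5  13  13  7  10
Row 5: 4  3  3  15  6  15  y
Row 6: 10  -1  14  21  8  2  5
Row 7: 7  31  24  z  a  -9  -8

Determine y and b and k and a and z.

y = 13, b = 29, k = 10, a = 9, z = 5

Row 5 has 4 + 3 + 3 + 15 + 6 + 15 = 46; the blank must be 59 − 46 = 13.
Column 7 has -16 + 26 + 10 + 13 + 5 − 8 = 30; the blank must be 59 − 30 = 29.
Row 2 has 6 + 3 − 1 − 4 + 16 + 29 = 49; the blank must be 59 − 49 = 10.
Column 5 has 6 + 10 + 7 + 13 + 6 + 8 = 50; the blank must be 59 − 50 = 9.
Row 7 has 7 + 31 + 24 + 9 − 9 − 8 = 54; the blank must be 59 − 54 = 5.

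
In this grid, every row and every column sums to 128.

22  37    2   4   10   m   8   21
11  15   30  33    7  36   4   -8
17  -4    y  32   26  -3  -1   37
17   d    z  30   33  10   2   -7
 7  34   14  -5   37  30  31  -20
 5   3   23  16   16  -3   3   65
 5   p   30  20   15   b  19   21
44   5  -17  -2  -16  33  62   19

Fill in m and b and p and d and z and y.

m = 24, b = 1, p = 17, d = 21, z = 22, y = 24

The known cells in row 1 total 104, leaving 128 − 104 = 24 for the blank.
The known cells in column 6 total 127, leaving 128 − 127 = 1 for the blank.
The known cells in row 7 total 111, leaving 128 − 111 = 17 for the blank.
The known cells in column 2 total 107, leaving 128 − 107 = 21 for the blank.
The known cells in row 3 total 104, leaving 128 − 104 = 24 for the blank.
The known cells in row 4 total 106, leaving 128 − 106 = 22 for the blank.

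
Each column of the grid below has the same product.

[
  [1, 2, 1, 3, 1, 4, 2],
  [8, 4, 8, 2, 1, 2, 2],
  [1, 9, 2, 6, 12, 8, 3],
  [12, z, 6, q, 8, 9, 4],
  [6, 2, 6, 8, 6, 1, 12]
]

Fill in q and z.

q = 2, z = 4

Columns 5 and 6 each multiply to 576, so every column has product 576.
Column 4: 3×2×6×8 = 288, so the missing entry is 576 ÷ 288 = 2.
Column 2: 2×4×9×2 = 144, so the missing entry is 576 ÷ 144 = 4.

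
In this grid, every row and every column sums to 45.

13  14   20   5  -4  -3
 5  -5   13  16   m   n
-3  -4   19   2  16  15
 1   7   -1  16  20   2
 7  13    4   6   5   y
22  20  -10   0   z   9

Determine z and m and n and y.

z = 4, m = 4, n = 12, y = 10

The known cells in row 5 total 35, leaving 45 − 35 = 10 for the blank.
The known cells in row 6 total 41, leaving 45 − 41 = 4 for the blank.
The known cells in column 5 total 41, leaving 45 − 41 = 4 for the blank.
The known cells in row 2 total 33, leaving 45 − 33 = 12 for the blank.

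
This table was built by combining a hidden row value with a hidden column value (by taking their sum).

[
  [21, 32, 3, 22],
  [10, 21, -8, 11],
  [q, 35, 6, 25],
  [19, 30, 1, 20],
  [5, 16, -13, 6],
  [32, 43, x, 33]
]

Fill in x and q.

The difference between any two rows is the same in every column — this is an addition table with the headers hidden.
Row 6 minus row 1 is 43 − 32 = 11, so its entry in column 3 is 3 + 11 = 14.
Row 3 minus row 1 is 35 − 32 = 3, so its entry in column 1 is 21 + 3 = 24.

x = 14, q = 24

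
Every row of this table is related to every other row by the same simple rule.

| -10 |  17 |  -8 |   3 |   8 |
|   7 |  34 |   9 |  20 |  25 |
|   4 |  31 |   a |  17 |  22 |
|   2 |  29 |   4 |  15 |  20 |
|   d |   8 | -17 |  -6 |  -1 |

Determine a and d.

The difference between any two rows is the same in every column — this is an addition table with the headers hidden.
Row 3 minus row 1 is 22 − 8 = 14, so its entry in column 3 is -8 + 14 = 6.
Row 5 minus row 1 is -1 − 8 = -9, so its entry in column 1 is -10 + (-9) = -19.

a = 6, d = -19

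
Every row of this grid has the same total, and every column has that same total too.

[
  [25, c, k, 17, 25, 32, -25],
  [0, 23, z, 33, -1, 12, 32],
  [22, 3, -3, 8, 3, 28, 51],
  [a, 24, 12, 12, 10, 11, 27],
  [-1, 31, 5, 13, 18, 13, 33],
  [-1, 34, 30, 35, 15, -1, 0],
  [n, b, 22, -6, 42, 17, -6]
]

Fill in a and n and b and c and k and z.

a = 16, n = 51, b = -8, c = 5, k = 33, z = 13

Rows 3 and 5 both sum to 112, so that's the common total.
Row 2 has 0 + 23 + 33 − 1 + 12 + 32 = 99; the blank must be 112 − 99 = 13.
Row 4 has 24 + 12 + 12 + 10 + 11 + 27 = 96; the blank must be 112 − 96 = 16.
Column 3 has 13 − 3 + 12 + 5 + 30 + 22 = 79; the blank must be 112 − 79 = 33.
Row 1 has 25 + 33 + 17 + 25 + 32 − 25 = 107; the blank must be 112 − 107 = 5.
Column 2 has 5 + 23 + 3 + 24 + 31 + 34 = 120; the blank must be 112 − 120 = -8.
Row 7 has -8 + 22 − 6 + 42 + 17 − 6 = 61; the blank must be 112 − 61 = 51.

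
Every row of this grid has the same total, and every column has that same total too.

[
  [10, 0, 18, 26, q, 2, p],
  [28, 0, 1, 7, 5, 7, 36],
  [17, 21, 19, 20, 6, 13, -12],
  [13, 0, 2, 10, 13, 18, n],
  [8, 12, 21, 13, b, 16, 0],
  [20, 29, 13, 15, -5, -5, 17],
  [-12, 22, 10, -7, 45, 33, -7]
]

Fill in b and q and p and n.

b = 14, q = 6, p = 22, n = 28

Rows 2 and 3 both sum to 84, so that's the common total.
The known cells in row 5 total 70, leaving 84 − 70 = 14 for the blank.
The known cells in column 5 total 78, leaving 84 − 78 = 6 for the blank.
The known cells in row 4 total 56, leaving 84 − 56 = 28 for the blank.
The known cells in row 1 total 62, leaving 84 − 62 = 22 for the blank.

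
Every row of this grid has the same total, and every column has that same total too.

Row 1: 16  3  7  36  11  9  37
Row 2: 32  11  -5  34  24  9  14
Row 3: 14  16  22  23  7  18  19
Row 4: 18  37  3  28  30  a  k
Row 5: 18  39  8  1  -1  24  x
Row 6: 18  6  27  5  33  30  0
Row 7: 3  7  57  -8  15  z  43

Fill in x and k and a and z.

x = 30, k = -24, a = 27, z = 2

Rows 1 and 2 both sum to 119, so that's the common total.
The known cells in row 5 total 89, leaving 119 − 89 = 30 for the blank.
The known cells in row 7 total 117, leaving 119 − 117 = 2 for the blank.
The known cells in column 6 total 92, leaving 119 − 92 = 27 for the blank.
The known cells in row 4 total 143, leaving 119 − 143 = -24 for the blank.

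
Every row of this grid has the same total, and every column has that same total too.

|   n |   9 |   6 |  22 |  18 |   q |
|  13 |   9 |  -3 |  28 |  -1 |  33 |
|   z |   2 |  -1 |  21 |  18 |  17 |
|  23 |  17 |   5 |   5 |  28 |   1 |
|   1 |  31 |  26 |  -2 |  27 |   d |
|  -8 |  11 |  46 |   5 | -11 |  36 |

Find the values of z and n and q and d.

Rows 2 and 4 both sum to 79, so that's the common total.
The known cells in row 5 total 83, leaving 79 − 83 = -4 for the blank.
The known cells in row 3 total 57, leaving 79 − 57 = 22 for the blank.
The known cells in column 6 total 83, leaving 79 − 83 = -4 for the blank.
The known cells in row 1 total 51, leaving 79 − 51 = 28 for the blank.

z = 22, n = 28, q = -4, d = -4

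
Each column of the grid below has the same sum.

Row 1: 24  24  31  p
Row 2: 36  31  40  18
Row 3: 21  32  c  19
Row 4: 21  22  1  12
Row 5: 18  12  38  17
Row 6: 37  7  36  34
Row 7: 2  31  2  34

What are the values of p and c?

Column 1 sums to 159 and so does column 2; that's the common total.
In column 4 the known cells total 134, leaving 159 − 134 = 25.
In column 3 the known cells total 148, leaving 159 − 148 = 11.

p = 25, c = 11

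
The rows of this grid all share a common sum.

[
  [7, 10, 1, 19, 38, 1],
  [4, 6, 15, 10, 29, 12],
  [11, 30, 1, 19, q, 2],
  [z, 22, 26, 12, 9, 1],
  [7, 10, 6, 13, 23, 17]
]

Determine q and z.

The complete rows each total 76.
Row 3 is missing 76 − 63 = 13 (since 11 + 30 + 1 + 19 + 2 = 63).
Row 4 is missing 76 − 70 = 6 (since 22 + 26 + 12 + 9 + 1 = 70).

q = 13, z = 6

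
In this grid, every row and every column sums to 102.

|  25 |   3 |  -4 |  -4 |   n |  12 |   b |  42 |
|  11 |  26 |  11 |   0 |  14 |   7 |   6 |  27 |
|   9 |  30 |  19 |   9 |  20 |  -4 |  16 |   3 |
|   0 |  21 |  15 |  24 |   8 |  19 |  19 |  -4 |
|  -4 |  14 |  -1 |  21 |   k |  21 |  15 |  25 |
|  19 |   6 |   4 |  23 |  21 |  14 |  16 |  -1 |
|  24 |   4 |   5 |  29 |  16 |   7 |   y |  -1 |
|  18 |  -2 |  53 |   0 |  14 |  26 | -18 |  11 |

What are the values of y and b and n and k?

Row 7: 24 + 4 + 5 + 29 + 16 + 7 − 1 = 84, so its missing entry is 102 − 84 = 18.
Row 5: -4 + 14 − 1 + 21 + 21 + 15 + 25 = 91, so its missing entry is 102 − 91 = 11.
Column 5: 14 + 20 + 8 + 11 + 21 + 16 + 14 = 104, so its missing entry is 102 − 104 = -2.
Row 1: 25 + 3 − 4 − 4 − 2 + 12 + 42 = 72, so its missing entry is 102 − 72 = 30.

y = 18, b = 30, n = -2, k = 11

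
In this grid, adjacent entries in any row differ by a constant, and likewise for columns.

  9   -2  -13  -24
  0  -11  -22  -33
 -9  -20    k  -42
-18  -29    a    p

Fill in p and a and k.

p = -51, a = -40, k = -31

Along each row the entries change by -11 per step; down each column they change by -9.
Row 4: from -18 at column 1, stepping by -11 to column 4 gives -51.
Row 4: from -18 at column 1, stepping by -11 to column 3 gives -40.
Row 3: from -9 at column 1, stepping by -11 to column 3 gives -31.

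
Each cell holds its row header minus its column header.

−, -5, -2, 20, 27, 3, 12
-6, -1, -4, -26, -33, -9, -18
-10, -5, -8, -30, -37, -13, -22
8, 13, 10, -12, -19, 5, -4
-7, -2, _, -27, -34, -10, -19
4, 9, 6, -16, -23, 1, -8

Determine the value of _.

-7 − (-2) = -5.

-5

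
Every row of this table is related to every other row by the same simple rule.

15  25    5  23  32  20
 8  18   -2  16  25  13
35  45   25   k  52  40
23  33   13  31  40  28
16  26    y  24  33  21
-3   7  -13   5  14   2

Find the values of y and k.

y = 6, k = 43

The difference between any two rows is the same in every column — this is an addition table with the headers hidden.
Row 5 minus row 1 is 33 − 32 = 1, so its entry in column 3 is 5 + 1 = 6.
Row 3 minus row 1 is 52 − 32 = 20, so its entry in column 4 is 23 + 20 = 43.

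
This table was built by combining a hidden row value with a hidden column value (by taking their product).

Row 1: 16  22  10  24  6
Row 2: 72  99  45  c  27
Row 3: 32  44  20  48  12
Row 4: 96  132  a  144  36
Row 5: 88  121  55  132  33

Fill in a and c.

Each row is a constant multiple of every other row — this is a multiplication table with the headers hidden.
Row 4 is 132/22 = 6/1 times row 1, so its entry in column 3 is 10 × 6/1 = 60.
Row 2 is 99/22 = 9/2 times row 1, so its entry in column 4 is 24 × 9/2 = 108.

a = 60, c = 108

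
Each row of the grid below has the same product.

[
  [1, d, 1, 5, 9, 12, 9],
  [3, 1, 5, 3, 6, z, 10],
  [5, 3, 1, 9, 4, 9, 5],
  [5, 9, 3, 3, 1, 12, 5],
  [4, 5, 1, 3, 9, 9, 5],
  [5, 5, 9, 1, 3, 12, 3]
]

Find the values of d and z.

d = 5, z = 9

Rows 5 and 6 each multiply to 24300, so every row has product 24300.
Row 1: 1×1×5×9×12×9 = 4860, so the missing entry is 24300 ÷ 4860 = 5.
Row 2: 3×1×5×3×6×10 = 2700, so the missing entry is 24300 ÷ 2700 = 9.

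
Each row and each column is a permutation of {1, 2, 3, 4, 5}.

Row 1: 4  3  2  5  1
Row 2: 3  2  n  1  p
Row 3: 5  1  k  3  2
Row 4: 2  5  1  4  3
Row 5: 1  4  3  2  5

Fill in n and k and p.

n = 5, k = 4, p = 4

For row 2, column 5: column 5 already has {1, 2, 3, 5}; that leaves 4.
For row 2, column 3: row 2 already has {1, 2, 3, 4}; that leaves 5.
For row 3, column 3: row 3 already has {1, 2, 3, 5}; that leaves 4.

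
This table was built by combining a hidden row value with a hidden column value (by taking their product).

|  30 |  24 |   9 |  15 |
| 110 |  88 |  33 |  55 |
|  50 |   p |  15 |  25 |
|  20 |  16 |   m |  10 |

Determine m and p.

Each row is a constant multiple of every other row — this is a multiplication table with the headers hidden.
Row 4 is 10/15 = 2/3 times row 1, so its entry in column 3 is 9 × 2/3 = 6.
Row 3 is 25/15 = 5/3 times row 1, so its entry in column 2 is 24 × 5/3 = 40.

m = 6, p = 40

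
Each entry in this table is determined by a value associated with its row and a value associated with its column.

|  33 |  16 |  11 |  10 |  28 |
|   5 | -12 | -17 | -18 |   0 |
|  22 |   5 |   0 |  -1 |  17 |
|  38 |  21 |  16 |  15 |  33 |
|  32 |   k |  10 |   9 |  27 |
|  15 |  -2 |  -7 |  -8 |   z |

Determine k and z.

k = 15, z = 10

The difference between any two rows is the same in every column — this is an addition table with the headers hidden.
Row 5 minus row 1 is 10 − 11 = -1, so its entry in column 2 is 16 + (-1) = 15.
Row 6 minus row 1 is -7 − 11 = -18, so its entry in column 5 is 28 + (-18) = 10.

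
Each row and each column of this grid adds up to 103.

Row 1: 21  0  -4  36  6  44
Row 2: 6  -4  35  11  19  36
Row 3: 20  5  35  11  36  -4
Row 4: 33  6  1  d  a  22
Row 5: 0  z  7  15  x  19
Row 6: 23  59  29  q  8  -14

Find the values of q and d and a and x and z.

Row 6: 23 + 59 + 29 + 8 − 14 = 105, so its missing entry is 103 − 105 = -2.
Column 4: 36 + 11 + 11 + 15 − 2 = 71, so its missing entry is 103 − 71 = 32.
Row 4: 33 + 6 + 1 + 32 + 22 = 94, so its missing entry is 103 − 94 = 9.
Column 5: 6 + 19 + 36 + 9 + 8 = 78, so its missing entry is 103 − 78 = 25.
Row 5: 0 + 7 + 15 + 25 + 19 = 66, so its missing entry is 103 − 66 = 37.

q = -2, d = 32, a = 9, x = 25, z = 37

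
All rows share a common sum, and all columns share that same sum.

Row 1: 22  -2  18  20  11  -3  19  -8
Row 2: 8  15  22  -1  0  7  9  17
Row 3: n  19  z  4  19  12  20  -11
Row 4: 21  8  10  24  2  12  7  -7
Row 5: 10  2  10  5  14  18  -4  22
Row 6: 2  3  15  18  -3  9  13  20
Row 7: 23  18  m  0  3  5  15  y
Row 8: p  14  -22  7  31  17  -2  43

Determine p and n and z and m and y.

Rows 1 and 2 both sum to 77, so that's the common total.
Row 8 has 14 − 22 + 7 + 31 + 17 − 2 + 43 = 88; the blank must be 77 − 88 = -11.
Column 1 has 22 + 8 + 21 + 10 + 2 + 23 − 11 = 75; the blank must be 77 − 75 = 2.
Column 8 has -8 + 17 − 11 − 7 + 22 + 20 + 43 = 76; the blank must be 77 − 76 = 1.
Row 7 has 23 + 18 + 0 + 3 + 5 + 15 + 1 = 65; the blank must be 77 − 65 = 12.
Row 3 has 2 + 19 + 4 + 19 + 12 + 20 − 11 = 65; the blank must be 77 − 65 = 12.

p = -11, n = 2, z = 12, m = 12, y = 1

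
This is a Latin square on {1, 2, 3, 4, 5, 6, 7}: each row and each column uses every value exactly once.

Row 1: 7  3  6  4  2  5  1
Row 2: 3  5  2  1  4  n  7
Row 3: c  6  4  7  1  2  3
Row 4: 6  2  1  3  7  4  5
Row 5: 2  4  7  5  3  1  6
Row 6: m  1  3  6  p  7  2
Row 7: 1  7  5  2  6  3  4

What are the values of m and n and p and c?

m = 4, n = 6, p = 5, c = 5

For row 6, column 5: column 5 already has {1, 2, 3, 4, 6, 7}; that leaves 5.
For row 6, column 1: row 6 already has {1, 2, 3, 5, 6, 7}; that leaves 4.
Cell (3,1): row 3 already has {1, 2, 3, 4, 6, 7} → 5.
Cell (2,6): row 2 already has {1, 2, 3, 4, 5, 7} → 6.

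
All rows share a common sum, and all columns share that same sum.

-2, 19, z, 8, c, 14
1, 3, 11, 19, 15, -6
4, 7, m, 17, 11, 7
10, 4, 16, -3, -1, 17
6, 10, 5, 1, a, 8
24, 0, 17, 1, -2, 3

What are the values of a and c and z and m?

a = 13, c = 7, z = -3, m = -3

Rows 2 and 4 both sum to 43, so that's the common total.
The known cells in row 5 total 30, leaving 43 − 30 = 13 for the blank.
The known cells in column 5 total 36, leaving 43 − 36 = 7 for the blank.
The known cells in row 1 total 46, leaving 43 − 46 = -3 for the blank.
The known cells in row 3 total 46, leaving 43 − 46 = -3 for the blank.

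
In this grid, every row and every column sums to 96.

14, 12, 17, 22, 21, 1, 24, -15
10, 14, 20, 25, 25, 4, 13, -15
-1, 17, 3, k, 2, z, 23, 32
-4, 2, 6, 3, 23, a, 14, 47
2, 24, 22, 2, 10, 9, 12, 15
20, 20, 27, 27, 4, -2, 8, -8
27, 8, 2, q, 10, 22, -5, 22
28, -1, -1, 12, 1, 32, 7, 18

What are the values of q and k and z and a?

Row 7 has 27 + 8 + 2 + 10 + 22 − 5 + 22 = 86; the blank must be 96 − 86 = 10.
Column 4 has 22 + 25 + 3 + 2 + 27 + 10 + 12 = 101; the blank must be 96 − 101 = -5.
Row 3 has -1 + 17 + 3 − 5 + 2 + 23 + 32 = 71; the blank must be 96 − 71 = 25.
Row 4 has -4 + 2 + 6 + 3 + 23 + 14 + 47 = 91; the blank must be 96 − 91 = 5.

q = 10, k = -5, z = 25, a = 5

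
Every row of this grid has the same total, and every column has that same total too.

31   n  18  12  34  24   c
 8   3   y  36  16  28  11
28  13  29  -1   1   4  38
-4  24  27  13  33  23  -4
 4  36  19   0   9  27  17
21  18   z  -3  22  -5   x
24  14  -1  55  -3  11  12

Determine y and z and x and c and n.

Rows 3 and 4 both sum to 112, so that's the common total.
Column 2 has 3 + 13 + 24 + 36 + 18 + 14 = 108; the blank must be 112 − 108 = 4.
Row 2 has 8 + 3 + 36 + 16 + 28 + 11 = 102; the blank must be 112 − 102 = 10.
Row 1 has 31 + 4 + 18 + 12 + 34 + 24 = 123; the blank must be 112 − 123 = -11.
Column 7 has -11 + 11 + 38 − 4 + 17 + 12 = 63; the blank must be 112 − 63 = 49.
Row 6 has 21 + 18 − 3 + 22 − 5 + 49 = 102; the blank must be 112 − 102 = 10.

y = 10, z = 10, x = 49, c = -11, n = 4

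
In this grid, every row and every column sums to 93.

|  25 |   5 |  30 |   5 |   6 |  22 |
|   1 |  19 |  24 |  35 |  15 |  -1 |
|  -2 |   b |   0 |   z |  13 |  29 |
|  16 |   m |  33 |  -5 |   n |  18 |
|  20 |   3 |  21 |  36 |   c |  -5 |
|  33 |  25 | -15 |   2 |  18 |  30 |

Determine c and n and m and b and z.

Row 5: 20 + 3 + 21 + 36 − 5 = 75, so its missing entry is 93 − 75 = 18.
Column 5: 6 + 15 + 13 + 18 + 18 = 70, so its missing entry is 93 − 70 = 23.
Row 4: 16 + 33 − 5 + 23 + 18 = 85, so its missing entry is 93 − 85 = 8.
Column 2: 5 + 19 + 8 + 3 + 25 = 60, so its missing entry is 93 − 60 = 33.
Row 3: -2 + 33 + 0 + 13 + 29 = 73, so its missing entry is 93 − 73 = 20.

c = 18, n = 23, m = 8, b = 33, z = 20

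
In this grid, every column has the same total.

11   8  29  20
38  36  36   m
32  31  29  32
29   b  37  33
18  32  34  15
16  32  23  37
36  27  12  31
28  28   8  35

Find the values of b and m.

b = 14, m = 5

The complete columns each total 208.
Column 2 is missing 208 − 194 = 14 (since 8 + 36 + 31 + 32 + 32 + 27 + 28 = 194).
Column 4 is missing 208 − 203 = 5 (since 20 + 32 + 33 + 15 + 37 + 31 + 35 = 203).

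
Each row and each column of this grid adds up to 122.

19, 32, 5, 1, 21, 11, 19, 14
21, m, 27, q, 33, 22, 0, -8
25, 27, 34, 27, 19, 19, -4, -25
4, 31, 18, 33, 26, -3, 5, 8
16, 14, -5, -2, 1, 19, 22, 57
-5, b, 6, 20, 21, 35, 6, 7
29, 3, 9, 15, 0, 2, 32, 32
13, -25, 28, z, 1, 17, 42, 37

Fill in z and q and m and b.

z = 9, q = 19, m = 8, b = 32

The known cells in row 6 total 90, leaving 122 − 90 = 32 for the blank.
The known cells in column 2 total 114, leaving 122 − 114 = 8 for the blank.
The known cells in row 2 total 103, leaving 122 − 103 = 19 for the blank.
The known cells in row 8 total 113, leaving 122 − 113 = 9 for the blank.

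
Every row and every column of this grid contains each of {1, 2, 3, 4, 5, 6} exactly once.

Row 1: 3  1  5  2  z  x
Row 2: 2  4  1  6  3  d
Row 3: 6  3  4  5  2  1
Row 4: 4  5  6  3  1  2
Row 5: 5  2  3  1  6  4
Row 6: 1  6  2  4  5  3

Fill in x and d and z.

Cell (1,5): column 5 already has {1, 2, 3, 5, 6} → 4.
For row 1, column 6: row 1 already has {1, 2, 3, 4, 5}; that leaves 6.
For row 2, column 6: row 2 already has {1, 2, 3, 4, 6}; that leaves 5.

x = 6, d = 5, z = 4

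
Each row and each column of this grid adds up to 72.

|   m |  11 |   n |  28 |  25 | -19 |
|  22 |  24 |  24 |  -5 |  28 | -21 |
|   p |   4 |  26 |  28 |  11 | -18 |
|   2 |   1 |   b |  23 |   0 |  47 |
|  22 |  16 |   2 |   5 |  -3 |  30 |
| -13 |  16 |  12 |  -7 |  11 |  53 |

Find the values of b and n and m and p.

Row 4 has 2 + 1 + 23 + 0 + 47 = 73; the blank must be 72 − 73 = -1.
Row 3 has 4 + 26 + 28 + 11 − 18 = 51; the blank must be 72 − 51 = 21.
Column 1 has 22 + 21 + 2 + 22 − 13 = 54; the blank must be 72 − 54 = 18.
Row 1 has 18 + 11 + 28 + 25 − 19 = 63; the blank must be 72 − 63 = 9.

b = -1, n = 9, m = 18, p = 21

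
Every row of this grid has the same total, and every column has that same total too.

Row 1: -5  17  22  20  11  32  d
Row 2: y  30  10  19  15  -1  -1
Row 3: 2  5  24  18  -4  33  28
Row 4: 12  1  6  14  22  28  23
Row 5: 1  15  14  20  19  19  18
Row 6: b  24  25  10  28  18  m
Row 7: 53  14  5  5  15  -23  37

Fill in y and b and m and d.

y = 34, b = 9, m = -8, d = 9

Rows 3 and 4 both sum to 106, so that's the common total.
Row 2 has 30 + 10 + 19 + 15 − 1 − 1 = 72; the blank must be 106 − 72 = 34.
Column 1 has -5 + 34 + 2 + 12 + 1 + 53 = 97; the blank must be 106 − 97 = 9.
Row 6 has 9 + 24 + 25 + 10 + 28 + 18 = 114; the blank must be 106 − 114 = -8.
Row 1 has -5 + 17 + 22 + 20 + 11 + 32 = 97; the blank must be 106 − 97 = 9.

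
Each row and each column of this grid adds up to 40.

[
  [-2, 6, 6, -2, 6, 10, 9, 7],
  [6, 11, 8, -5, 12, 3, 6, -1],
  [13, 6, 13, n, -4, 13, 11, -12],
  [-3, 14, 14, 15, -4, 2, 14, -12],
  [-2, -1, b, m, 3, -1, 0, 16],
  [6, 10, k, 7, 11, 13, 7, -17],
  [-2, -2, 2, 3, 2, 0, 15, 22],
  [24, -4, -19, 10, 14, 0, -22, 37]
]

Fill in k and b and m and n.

Row 3 has 13 + 6 + 13 − 4 + 13 + 11 − 12 = 40; the blank must be 40 − 40 = 0.
Column 4 has -2 − 5 + 0 + 15 + 7 + 3 + 10 = 28; the blank must be 40 − 28 = 12.
Row 5 has -2 − 1 + 12 + 3 − 1 + 0 + 16 = 27; the blank must be 40 − 27 = 13.
Row 6 has 6 + 10 + 7 + 11 + 13 + 7 − 17 = 37; the blank must be 40 − 37 = 3.

k = 3, b = 13, m = 12, n = 0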